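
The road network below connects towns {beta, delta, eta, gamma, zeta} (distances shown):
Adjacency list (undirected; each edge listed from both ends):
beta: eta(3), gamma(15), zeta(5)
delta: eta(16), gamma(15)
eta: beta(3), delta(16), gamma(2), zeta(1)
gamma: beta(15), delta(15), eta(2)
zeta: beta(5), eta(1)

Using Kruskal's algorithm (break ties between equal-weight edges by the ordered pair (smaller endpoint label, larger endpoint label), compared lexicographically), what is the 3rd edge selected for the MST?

Kruskal: consider edges lightest-first.
eta–zeta (1): add. Components now {eta,zeta} {delta} {beta} {gamma}
eta–gamma (2): add. Components now {eta,gamma,zeta} {delta} {beta}
beta–eta (3): add. Components now {beta,eta,gamma,zeta} {delta}
beta–zeta (5): skip — zeta and beta already connected.
beta–gamma (15): skip — beta and gamma already connected.
delta–gamma (15): add. Components now {beta,delta,eta,gamma,zeta}
The 3rd edge added is beta–eta.

beta-eta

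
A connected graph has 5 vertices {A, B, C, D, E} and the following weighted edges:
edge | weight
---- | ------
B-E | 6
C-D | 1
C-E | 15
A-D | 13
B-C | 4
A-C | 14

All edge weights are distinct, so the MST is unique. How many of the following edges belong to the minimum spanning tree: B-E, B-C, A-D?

3

Sort edges by weight, then run Kruskal:
C-D (1): add. Components now {A} {B} {C,D} {E}
B-C (4): add. Components now {A} {B,C,D} {E}
B-E (6): add. Components now {A} {B,C,D,E}
A-D (13): add. Components now {A,B,C,D,E}
MST edge set: {C-D, B-C, B-E, A-D}.
Of the listed edges, {B-E, B-C, A-D} are in the MST → 3.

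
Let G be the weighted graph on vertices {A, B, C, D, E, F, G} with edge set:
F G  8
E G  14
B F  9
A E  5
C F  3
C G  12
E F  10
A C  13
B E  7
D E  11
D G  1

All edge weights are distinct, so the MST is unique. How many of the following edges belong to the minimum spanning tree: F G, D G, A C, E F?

Sort edges by weight, then run Kruskal:
D G (1): add. Components now {A} {B} {C} {D,G} {E} {F}
C F (3): add. Components now {A} {B} {C,F} {D,G} {E}
A E (5): add. Components now {A,E} {B} {C,F} {D,G}
B E (7): add. Components now {A,B,E} {C,F} {D,G}
F G (8): add. Components now {A,B,E} {C,D,F,G}
B F (9): add. Components now {A,B,C,D,E,F,G}
MST edge set: {D G, C F, A E, B E, F G, B F}.
Of the listed edges, {F G, D G} are in the MST → 2.

2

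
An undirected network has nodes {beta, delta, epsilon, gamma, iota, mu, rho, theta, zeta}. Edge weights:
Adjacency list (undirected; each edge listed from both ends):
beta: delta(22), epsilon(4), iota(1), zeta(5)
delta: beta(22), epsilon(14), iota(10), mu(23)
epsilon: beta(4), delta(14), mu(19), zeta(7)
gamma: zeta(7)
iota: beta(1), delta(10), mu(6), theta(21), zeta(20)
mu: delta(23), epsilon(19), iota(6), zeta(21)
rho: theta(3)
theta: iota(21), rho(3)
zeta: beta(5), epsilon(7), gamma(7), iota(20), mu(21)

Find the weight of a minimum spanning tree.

Prim, starting at rho.
Step 1: cheapest edge leaving the tree is rho theta (3); add theta.
Step 2: cheapest edge leaving the tree is iota theta (21); add iota.
Step 3: cheapest edge leaving the tree is beta iota (1); add beta.
Step 4: cheapest edge leaving the tree is beta epsilon (4); add epsilon.
Step 5: cheapest edge leaving the tree is beta zeta (5); add zeta.
Step 6: cheapest edge leaving the tree is iota mu (6); add mu.
Step 7: cheapest edge leaving the tree is gamma zeta (7); add gamma.
Step 8: cheapest edge leaving the tree is delta iota (10); add delta.
MST edges: rho theta, iota theta, beta iota, beta epsilon, beta zeta, iota mu, gamma zeta, delta iota; total weight 3+21+1+4+5+6+7+10 = 57.

57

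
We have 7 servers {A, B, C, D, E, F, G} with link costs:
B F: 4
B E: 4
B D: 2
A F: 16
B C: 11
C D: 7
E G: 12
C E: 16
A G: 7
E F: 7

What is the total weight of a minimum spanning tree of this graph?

Kruskal's algorithm — process edges by increasing weight (ties by edge label):
B D (2): add. Components now {A} {B,D} {C} {E} {F} {G}
B E (4): add. Components now {A} {B,D,E} {C} {F} {G}
B F (4): add. Components now {A} {B,D,E,F} {C} {G}
A G (7): add. Components now {A,G} {B,D,E,F} {C}
C D (7): add. Components now {A,G} {B,C,D,E,F}
E F (7): skip — E and F already connected.
B C (11): skip — B and C already connected.
E G (12): add. Components now {A,B,C,D,E,F,G}
MST edges: B D, B E, B F, A G, C D, E G; total weight 2+4+4+7+7+12 = 36.

36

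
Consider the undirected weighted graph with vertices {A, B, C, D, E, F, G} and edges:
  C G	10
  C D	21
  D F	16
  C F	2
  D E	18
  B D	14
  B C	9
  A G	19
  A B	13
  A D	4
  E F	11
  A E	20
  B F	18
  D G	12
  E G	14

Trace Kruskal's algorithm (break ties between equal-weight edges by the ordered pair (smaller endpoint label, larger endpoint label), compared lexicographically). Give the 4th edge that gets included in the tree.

Sort edges by weight, then run Kruskal:
C F (2): add — endpoints in different components.
A D (4): add — endpoints in different components.
B C (9): add — endpoints in different components.
C G (10): add — endpoints in different components.
E F (11): add — endpoints in different components.
D G (12): add — endpoints in different components.
The 4th edge added is C G.

C-G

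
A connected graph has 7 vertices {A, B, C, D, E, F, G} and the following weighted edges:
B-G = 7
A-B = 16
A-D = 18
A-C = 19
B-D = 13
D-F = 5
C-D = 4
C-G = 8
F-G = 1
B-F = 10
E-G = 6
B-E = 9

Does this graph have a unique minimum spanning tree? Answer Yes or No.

Kruskal: consider edges lightest-first.
F-G (1): add. Components now {A} {B} {C} {D} {E} {F,G}
C-D (4): add. Components now {A} {B} {C,D} {E} {F,G}
D-F (5): add. Components now {A} {B} {C,D,F,G} {E}
E-G (6): add. Components now {A} {B} {C,D,E,F,G}
B-G (7): add. Components now {A} {B,C,D,E,F,G}
C-G (8): skip — C and G already connected.
B-E (9): skip — B and E already connected.
B-F (10): skip — B and F already connected.
B-D (13): skip — B and D already connected.
A-B (16): add. Components now {A,B,C,D,E,F,G}
Every non-tree edge has weight strictly greater than the heaviest edge on the tree path between its endpoints, so the MST is unique.

Yes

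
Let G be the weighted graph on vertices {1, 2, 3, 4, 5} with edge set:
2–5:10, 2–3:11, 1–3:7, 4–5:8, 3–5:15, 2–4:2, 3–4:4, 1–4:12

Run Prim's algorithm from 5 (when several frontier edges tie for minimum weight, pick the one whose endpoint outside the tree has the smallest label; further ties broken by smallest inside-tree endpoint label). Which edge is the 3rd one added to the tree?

Prim, starting at 5.
Step 1: frontier [4–5 8, 2–5 10, 3–5 15] → take 4–5 (8); add 4.
Step 2: frontier [2–4 2, 3–4 4, 1–4 12, 2–5 10, 3–5 15] → take 2–4 (2); add 2.
Step 3: frontier [2–3 11, 3–4 4, 1–4 12, 3–5 15] → take 3–4 (4); add 3.
Step 4: frontier [1–3 7, 1–4 12] → take 1–3 (7); add 1.
The 3rd edge added is 3–4.

3-4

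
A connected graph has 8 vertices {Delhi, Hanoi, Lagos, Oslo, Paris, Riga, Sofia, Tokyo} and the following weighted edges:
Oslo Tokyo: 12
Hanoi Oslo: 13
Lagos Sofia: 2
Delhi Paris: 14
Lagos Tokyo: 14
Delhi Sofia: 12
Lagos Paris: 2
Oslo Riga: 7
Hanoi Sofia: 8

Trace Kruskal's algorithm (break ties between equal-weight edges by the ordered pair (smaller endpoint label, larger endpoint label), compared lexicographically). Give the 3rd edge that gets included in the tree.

Oslo-Riga

Sort edges by weight, then run Kruskal:
Lagos Paris (2): add — endpoints in different components.
Lagos Sofia (2): add — endpoints in different components.
Oslo Riga (7): add — endpoints in different components.
Hanoi Sofia (8): add — endpoints in different components.
Delhi Sofia (12): add — endpoints in different components.
Oslo Tokyo (12): add — endpoints in different components.
Hanoi Oslo (13): add — endpoints in different components.
The 3rd edge added is Oslo Riga.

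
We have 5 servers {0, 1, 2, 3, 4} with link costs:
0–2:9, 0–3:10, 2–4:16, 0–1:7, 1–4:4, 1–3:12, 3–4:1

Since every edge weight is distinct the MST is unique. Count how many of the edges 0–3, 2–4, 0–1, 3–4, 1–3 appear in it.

2

Kruskal's algorithm — process edges by increasing weight (ties by edge label):
3–4 (1): add — endpoints in different components.
1–4 (4): add — endpoints in different components.
0–1 (7): add — endpoints in different components.
0–2 (9): add — endpoints in different components.
MST edge set: {3–4, 1–4, 0–1, 0–2}.
Of the listed edges, {0–1, 3–4} are in the MST → 2.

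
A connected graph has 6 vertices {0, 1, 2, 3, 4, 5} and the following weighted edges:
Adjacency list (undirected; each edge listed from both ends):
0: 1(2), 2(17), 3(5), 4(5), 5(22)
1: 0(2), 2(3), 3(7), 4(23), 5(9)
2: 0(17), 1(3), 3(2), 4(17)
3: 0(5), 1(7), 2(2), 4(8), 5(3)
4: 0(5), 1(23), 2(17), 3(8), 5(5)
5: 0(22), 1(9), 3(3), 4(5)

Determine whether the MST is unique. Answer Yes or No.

No

Kruskal: consider edges lightest-first.
0–1 (2): add. Components now {0,1} {2} {3} {4} {5}
2–3 (2): add. Components now {0,1} {2,3} {4} {5}
1–2 (3): add. Components now {0,1,2,3} {4} {5}
3–5 (3): add. Components now {0,1,2,3,5} {4}
0–3 (5): skip — 0 and 3 already connected.
0–4 (5): add. Components now {0,1,2,3,4,5}
Non-tree edge 4–5 has weight 5, equal to the heaviest edge on its tree cycle — swapping gives another MST of the same weight. Not unique.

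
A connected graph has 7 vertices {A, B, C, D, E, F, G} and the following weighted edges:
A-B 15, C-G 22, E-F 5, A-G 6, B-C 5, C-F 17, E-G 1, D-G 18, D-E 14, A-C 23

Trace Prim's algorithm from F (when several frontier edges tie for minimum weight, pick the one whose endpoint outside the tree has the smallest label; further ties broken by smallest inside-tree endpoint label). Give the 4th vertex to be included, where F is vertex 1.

A

Prim's algorithm from F:
Step 1: cheapest edge leaving the tree is E-F (5); add E.
Step 2: cheapest edge leaving the tree is E-G (1); add G.
Step 3: cheapest edge leaving the tree is A-G (6); add A.
Step 4: cheapest edge leaving the tree is D-E (14); add D.
Step 5: cheapest edge leaving the tree is A-B (15); add B.
Step 6: cheapest edge leaving the tree is B-C (5); add C.
Vertex order: F, E, G, A, D, B, C. The 4th vertex is A.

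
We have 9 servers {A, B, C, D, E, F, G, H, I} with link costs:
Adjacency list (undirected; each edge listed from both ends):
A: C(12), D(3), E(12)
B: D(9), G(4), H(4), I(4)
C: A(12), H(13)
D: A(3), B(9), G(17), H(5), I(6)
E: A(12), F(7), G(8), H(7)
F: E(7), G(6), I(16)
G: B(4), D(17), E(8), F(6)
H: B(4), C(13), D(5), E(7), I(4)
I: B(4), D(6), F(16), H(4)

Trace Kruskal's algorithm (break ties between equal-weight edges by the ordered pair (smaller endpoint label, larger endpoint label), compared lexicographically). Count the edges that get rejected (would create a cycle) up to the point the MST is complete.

5

Sort edges by weight, then run Kruskal:
A—D (3): add — endpoints in different components.
B—G (4): add — endpoints in different components.
B—H (4): add — endpoints in different components.
B—I (4): add — endpoints in different components.
H—I (4): skip — H and I already connected.
D—H (5): add — endpoints in different components.
D—I (6): skip — D and I already connected.
F—G (6): add — endpoints in different components.
E—F (7): add — endpoints in different components.
E—H (7): skip — E and H already connected.
E—G (8): skip — E and G already connected.
B—D (9): skip — B and D already connected.
A—C (12): add — endpoints in different components.
Edges rejected before the tree was complete: 5.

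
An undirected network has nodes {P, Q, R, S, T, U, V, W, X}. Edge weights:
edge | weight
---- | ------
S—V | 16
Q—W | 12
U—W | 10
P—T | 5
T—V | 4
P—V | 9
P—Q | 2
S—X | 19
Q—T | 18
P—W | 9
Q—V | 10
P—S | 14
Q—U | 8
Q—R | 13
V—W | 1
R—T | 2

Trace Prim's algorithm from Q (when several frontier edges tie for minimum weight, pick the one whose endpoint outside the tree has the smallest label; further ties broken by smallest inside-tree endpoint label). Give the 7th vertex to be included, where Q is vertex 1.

U

Prim, starting at Q.
Step 1: cheapest edge leaving the tree is P—Q (2); add P.
Step 2: cheapest edge leaving the tree is P—T (5); add T.
Step 3: cheapest edge leaving the tree is R—T (2); add R.
Step 4: cheapest edge leaving the tree is T—V (4); add V.
Step 5: cheapest edge leaving the tree is V—W (1); add W.
Step 6: cheapest edge leaving the tree is Q—U (8); add U.
Step 7: cheapest edge leaving the tree is P—S (14); add S.
Step 8: cheapest edge leaving the tree is S—X (19); add X.
Vertex order: Q, P, T, R, V, W, U, S, X. The 7th vertex is U.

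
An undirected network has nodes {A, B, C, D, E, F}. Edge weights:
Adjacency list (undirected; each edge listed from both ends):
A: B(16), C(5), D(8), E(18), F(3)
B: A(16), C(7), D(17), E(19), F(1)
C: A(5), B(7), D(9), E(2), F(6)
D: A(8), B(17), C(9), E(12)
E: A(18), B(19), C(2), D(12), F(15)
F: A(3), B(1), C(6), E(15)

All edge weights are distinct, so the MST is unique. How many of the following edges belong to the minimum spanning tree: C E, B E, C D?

Kruskal's algorithm — process edges by increasing weight (ties by edge label):
B F (1): add. Components now {A} {B,F} {C} {D} {E}
C E (2): add. Components now {A} {B,F} {C,E} {D}
A F (3): add. Components now {A,B,F} {C,E} {D}
A C (5): add. Components now {A,B,C,E,F} {D}
C F (6): skip — C and F already connected.
B C (7): skip — B and C already connected.
A D (8): add. Components now {A,B,C,D,E,F}
MST edge set: {B F, C E, A F, A C, A D}.
Of the listed edges, {C E} are in the MST → 1.

1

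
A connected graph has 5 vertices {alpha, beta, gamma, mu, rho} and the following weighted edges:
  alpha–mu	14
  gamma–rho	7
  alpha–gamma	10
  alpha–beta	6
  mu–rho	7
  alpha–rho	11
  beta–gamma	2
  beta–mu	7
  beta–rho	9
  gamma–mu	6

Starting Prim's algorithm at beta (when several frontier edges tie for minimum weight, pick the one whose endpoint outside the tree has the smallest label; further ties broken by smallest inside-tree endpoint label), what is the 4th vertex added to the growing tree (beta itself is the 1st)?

mu

Prim, starting at beta.
Step 1: cheapest edge leaving the tree is beta–gamma (2); add gamma.
Step 2: cheapest edge leaving the tree is alpha–beta (6); add alpha.
Step 3: cheapest edge leaving the tree is gamma–mu (6); add mu.
Step 4: cheapest edge leaving the tree is gamma–rho (7); add rho.
Vertex order: beta, gamma, alpha, mu, rho. The 4th vertex is mu.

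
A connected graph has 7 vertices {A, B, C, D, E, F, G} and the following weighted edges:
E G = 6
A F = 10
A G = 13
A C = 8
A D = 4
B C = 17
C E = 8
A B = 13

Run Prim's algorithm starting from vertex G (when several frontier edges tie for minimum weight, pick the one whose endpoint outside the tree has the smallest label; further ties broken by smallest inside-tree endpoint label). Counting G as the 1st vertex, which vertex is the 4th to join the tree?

Grow the tree from G using Prim:
Step 1: cheapest edge leaving the tree is E G (6); add E.
Step 2: cheapest edge leaving the tree is C E (8); add C.
Step 3: cheapest edge leaving the tree is A C (8); add A.
Step 4: cheapest edge leaving the tree is A D (4); add D.
Step 5: cheapest edge leaving the tree is A F (10); add F.
Step 6: cheapest edge leaving the tree is A B (13); add B.
Vertex order: G, E, C, A, D, F, B. The 4th vertex is A.

A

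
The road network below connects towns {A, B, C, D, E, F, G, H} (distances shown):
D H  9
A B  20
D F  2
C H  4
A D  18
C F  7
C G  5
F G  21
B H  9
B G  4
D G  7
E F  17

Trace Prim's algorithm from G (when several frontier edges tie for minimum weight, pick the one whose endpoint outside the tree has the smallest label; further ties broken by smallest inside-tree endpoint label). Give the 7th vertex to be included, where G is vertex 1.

Grow the tree from G using Prim:
Step 1: frontier [B G 4, C G 5, D G 7, F G 21] → take B G (4); add B.
Step 2: frontier [B H 9, A B 20, C G 5, D G 7, F G 21] → take C G (5); add C.
Step 3: frontier [B H 9, A B 20, C H 4, C F 7, D G 7, F G 21] → take C H (4); add H.
Step 4: frontier [A B 20, C F 7, D G 7, F G 21, D H 9] → take D G (7); add D.
Step 5: frontier [A B 20, C F 7, D F 2, A D 18, F G 21] → take D F (2); add F.
Step 6: frontier [A B 20, A D 18, E F 17] → take E F (17); add E.
Step 7: frontier [A B 20, A D 18] → take A D (18); add A.
Vertex order: G, B, C, H, D, F, E, A. The 7th vertex is E.

E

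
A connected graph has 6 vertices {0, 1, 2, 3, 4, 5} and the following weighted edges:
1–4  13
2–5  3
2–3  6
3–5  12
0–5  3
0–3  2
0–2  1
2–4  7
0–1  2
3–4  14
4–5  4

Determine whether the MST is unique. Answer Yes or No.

Kruskal's algorithm — process edges by increasing weight (ties by edge label):
0–2 (1): add — endpoints in different components.
0–1 (2): add — endpoints in different components.
0–3 (2): add — endpoints in different components.
0–5 (3): add — endpoints in different components.
2–5 (3): skip — 2 and 5 already connected.
4–5 (4): add — endpoints in different components.
Non-tree edge 2–5 has weight 3, equal to the heaviest edge on its tree cycle — swapping gives another MST of the same weight. Not unique.

No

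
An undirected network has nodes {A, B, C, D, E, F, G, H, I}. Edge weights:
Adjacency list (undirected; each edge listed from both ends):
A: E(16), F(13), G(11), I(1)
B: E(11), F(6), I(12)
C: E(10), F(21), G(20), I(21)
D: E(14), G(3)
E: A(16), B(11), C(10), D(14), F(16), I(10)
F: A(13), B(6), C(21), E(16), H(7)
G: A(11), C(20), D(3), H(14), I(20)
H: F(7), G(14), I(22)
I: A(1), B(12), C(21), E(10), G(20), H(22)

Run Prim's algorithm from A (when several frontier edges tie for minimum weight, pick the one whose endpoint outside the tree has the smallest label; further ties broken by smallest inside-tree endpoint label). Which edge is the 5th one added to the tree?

Grow the tree from A using Prim:
Step 1: cheapest edge leaving the tree is A I (1); add I.
Step 2: cheapest edge leaving the tree is E I (10); add E.
Step 3: cheapest edge leaving the tree is C E (10); add C.
Step 4: cheapest edge leaving the tree is B E (11); add B.
Step 5: cheapest edge leaving the tree is B F (6); add F.
Step 6: cheapest edge leaving the tree is F H (7); add H.
Step 7: cheapest edge leaving the tree is A G (11); add G.
Step 8: cheapest edge leaving the tree is D G (3); add D.
The 5th edge added is B F.

B-F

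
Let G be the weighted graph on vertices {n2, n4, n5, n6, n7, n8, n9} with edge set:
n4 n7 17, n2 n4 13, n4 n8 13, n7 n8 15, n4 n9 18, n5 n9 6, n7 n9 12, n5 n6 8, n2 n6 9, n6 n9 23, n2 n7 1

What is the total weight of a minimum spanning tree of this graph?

50

Sort edges by weight, then run Kruskal:
n2 n7 (1): add. Components now {n6} {n5} {n2,n7} {n9} {n4} {n8}
n5 n9 (6): add. Components now {n6} {n5,n9} {n2,n7} {n4} {n8}
n5 n6 (8): add. Components now {n5,n6,n9} {n2,n7} {n4} {n8}
n2 n6 (9): add. Components now {n2,n5,n6,n7,n9} {n4} {n8}
n7 n9 (12): skip — n7 and n9 already connected.
n2 n4 (13): add. Components now {n2,n4,n5,n6,n7,n9} {n8}
n4 n8 (13): add. Components now {n2,n4,n5,n6,n7,n8,n9}
MST edges: n2 n7, n5 n9, n5 n6, n2 n6, n2 n4, n4 n8; total weight 1+6+8+9+13+13 = 50.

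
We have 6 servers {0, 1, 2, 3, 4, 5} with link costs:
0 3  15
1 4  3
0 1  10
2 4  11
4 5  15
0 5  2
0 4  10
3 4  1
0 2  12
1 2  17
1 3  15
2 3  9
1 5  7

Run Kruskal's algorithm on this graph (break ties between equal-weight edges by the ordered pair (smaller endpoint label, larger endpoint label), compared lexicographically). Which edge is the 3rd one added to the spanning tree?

Kruskal's algorithm — process edges by increasing weight (ties by edge label):
3 4 (1): add. Components now {0} {1} {2} {3,4} {5}
0 5 (2): add. Components now {0,5} {1} {2} {3,4}
1 4 (3): add. Components now {0,5} {1,3,4} {2}
1 5 (7): add. Components now {0,1,3,4,5} {2}
2 3 (9): add. Components now {0,1,2,3,4,5}
The 3rd edge added is 1 4.

1-4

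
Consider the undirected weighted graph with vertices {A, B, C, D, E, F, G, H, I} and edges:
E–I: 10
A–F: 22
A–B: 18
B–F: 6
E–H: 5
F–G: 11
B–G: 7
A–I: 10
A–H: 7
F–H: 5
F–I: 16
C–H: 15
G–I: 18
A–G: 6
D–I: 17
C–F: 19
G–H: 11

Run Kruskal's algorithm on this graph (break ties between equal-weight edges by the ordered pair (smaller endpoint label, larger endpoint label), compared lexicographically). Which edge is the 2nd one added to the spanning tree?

F-H

Sort edges by weight, then run Kruskal:
E–H (5): add — endpoints in different components.
F–H (5): add — endpoints in different components.
A–G (6): add — endpoints in different components.
B–F (6): add — endpoints in different components.
A–H (7): add — endpoints in different components.
B–G (7): skip — B and G already connected.
A–I (10): add — endpoints in different components.
E–I (10): skip — E and I already connected.
F–G (11): skip — F and G already connected.
G–H (11): skip — G and H already connected.
C–H (15): add — endpoints in different components.
F–I (16): skip — F and I already connected.
D–I (17): add — endpoints in different components.
The 2nd edge added is F–H.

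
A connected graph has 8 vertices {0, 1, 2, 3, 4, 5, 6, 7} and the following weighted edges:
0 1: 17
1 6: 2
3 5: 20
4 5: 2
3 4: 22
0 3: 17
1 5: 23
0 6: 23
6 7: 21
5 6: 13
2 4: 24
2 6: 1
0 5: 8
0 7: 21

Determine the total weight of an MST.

Prim's algorithm from 1:
Step 1: cheapest edge leaving the tree is 1 6 (2); add 6.
Step 2: cheapest edge leaving the tree is 2 6 (1); add 2.
Step 3: cheapest edge leaving the tree is 5 6 (13); add 5.
Step 4: cheapest edge leaving the tree is 4 5 (2); add 4.
Step 5: cheapest edge leaving the tree is 0 5 (8); add 0.
Step 6: cheapest edge leaving the tree is 0 3 (17); add 3.
Step 7: cheapest edge leaving the tree is 0 7 (21); add 7.
MST edges: 1 6, 2 6, 5 6, 4 5, 0 5, 0 3, 0 7; total weight 2+1+13+2+8+17+21 = 64.

64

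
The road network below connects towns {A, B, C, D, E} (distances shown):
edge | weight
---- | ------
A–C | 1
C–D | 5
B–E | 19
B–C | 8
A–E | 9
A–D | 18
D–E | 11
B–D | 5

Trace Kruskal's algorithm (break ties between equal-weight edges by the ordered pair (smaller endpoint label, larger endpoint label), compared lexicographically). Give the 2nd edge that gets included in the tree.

Kruskal's algorithm — process edges by increasing weight (ties by edge label):
A–C (1): add. Components now {A,C} {B} {D} {E}
B–D (5): add. Components now {A,C} {B,D} {E}
C–D (5): add. Components now {A,B,C,D} {E}
B–C (8): skip — B and C already connected.
A–E (9): add. Components now {A,B,C,D,E}
The 2nd edge added is B–D.

B-D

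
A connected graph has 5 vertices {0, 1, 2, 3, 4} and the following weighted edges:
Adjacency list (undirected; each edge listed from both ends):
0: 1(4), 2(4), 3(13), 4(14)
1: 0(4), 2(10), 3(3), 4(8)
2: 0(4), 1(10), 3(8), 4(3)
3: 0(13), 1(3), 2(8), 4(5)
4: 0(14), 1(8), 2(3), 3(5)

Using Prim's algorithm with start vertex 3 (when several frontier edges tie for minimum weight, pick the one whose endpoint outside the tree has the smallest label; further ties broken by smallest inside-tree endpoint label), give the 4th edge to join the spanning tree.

Grow the tree from 3 using Prim:
Step 1: cheapest edge leaving the tree is 1—3 (3); add 1.
Step 2: cheapest edge leaving the tree is 0—1 (4); add 0.
Step 3: cheapest edge leaving the tree is 0—2 (4); add 2.
Step 4: cheapest edge leaving the tree is 2—4 (3); add 4.
The 4th edge added is 2—4.

2-4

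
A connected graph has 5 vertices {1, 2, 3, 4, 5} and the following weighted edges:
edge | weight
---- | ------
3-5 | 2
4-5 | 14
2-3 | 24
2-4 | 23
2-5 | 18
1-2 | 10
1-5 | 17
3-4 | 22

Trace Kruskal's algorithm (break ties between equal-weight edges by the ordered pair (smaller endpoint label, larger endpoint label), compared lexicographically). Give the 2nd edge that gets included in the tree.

1-2

Kruskal: consider edges lightest-first.
3-5 (2): add. Components now {1} {2} {3,5} {4}
1-2 (10): add. Components now {1,2} {3,5} {4}
4-5 (14): add. Components now {1,2} {3,4,5}
1-5 (17): add. Components now {1,2,3,4,5}
The 2nd edge added is 1-2.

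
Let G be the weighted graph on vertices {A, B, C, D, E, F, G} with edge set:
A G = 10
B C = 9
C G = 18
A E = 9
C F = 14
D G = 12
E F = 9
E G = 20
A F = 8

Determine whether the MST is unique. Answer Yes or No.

Kruskal: consider edges lightest-first.
A F (8): add — endpoints in different components.
A E (9): add — endpoints in different components.
B C (9): add — endpoints in different components.
E F (9): skip — E and F already connected.
A G (10): add — endpoints in different components.
D G (12): add — endpoints in different components.
C F (14): add — endpoints in different components.
Non-tree edge E F has weight 9, equal to the heaviest edge on its tree cycle — swapping gives another MST of the same weight. Not unique.

No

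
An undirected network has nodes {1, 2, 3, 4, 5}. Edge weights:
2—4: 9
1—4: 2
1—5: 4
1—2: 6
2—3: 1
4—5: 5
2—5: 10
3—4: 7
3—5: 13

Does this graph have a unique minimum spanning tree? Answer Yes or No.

Kruskal's algorithm — process edges by increasing weight (ties by edge label):
2—3 (1): add — endpoints in different components.
1—4 (2): add — endpoints in different components.
1—5 (4): add — endpoints in different components.
4—5 (5): skip — 4 and 5 already connected.
1—2 (6): add — endpoints in different components.
Every non-tree edge has weight strictly greater than the heaviest edge on the tree path between its endpoints, so the MST is unique.

Yes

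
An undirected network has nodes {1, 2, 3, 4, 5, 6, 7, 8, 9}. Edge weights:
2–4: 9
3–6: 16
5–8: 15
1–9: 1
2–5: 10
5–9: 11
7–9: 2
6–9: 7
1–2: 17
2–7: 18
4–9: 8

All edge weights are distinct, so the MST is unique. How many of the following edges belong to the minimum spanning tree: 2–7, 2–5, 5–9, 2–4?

2

Sort edges by weight, then run Kruskal:
1–9 (1): add — endpoints in different components.
7–9 (2): add — endpoints in different components.
6–9 (7): add — endpoints in different components.
4–9 (8): add — endpoints in different components.
2–4 (9): add — endpoints in different components.
2–5 (10): add — endpoints in different components.
5–9 (11): skip — 5 and 9 already connected.
5–8 (15): add — endpoints in different components.
3–6 (16): add — endpoints in different components.
MST edge set: {1–9, 7–9, 6–9, 4–9, 2–4, 2–5, 5–8, 3–6}.
Of the listed edges, {2–5, 2–4} are in the MST → 2.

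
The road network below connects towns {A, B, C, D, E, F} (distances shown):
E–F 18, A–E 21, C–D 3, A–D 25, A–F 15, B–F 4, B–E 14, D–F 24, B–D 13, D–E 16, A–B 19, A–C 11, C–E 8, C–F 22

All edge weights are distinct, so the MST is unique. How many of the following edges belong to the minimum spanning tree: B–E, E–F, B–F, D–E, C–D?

2

Kruskal's algorithm — process edges by increasing weight (ties by edge label):
C–D (3): add. Components now {A} {B} {C,D} {E} {F}
B–F (4): add. Components now {A} {B,F} {C,D} {E}
C–E (8): add. Components now {A} {B,F} {C,D,E}
A–C (11): add. Components now {A,C,D,E} {B,F}
B–D (13): add. Components now {A,B,C,D,E,F}
MST edge set: {C–D, B–F, C–E, A–C, B–D}.
Of the listed edges, {B–F, C–D} are in the MST → 2.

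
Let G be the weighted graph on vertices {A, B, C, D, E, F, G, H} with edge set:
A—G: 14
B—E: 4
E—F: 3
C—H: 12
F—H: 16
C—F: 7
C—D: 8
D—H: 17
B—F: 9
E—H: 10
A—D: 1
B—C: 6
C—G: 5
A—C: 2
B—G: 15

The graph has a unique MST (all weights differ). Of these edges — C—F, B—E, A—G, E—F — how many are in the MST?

Kruskal's algorithm — process edges by increasing weight (ties by edge label):
A—D (1): add — endpoints in different components.
A—C (2): add — endpoints in different components.
E—F (3): add — endpoints in different components.
B—E (4): add — endpoints in different components.
C—G (5): add — endpoints in different components.
B—C (6): add — endpoints in different components.
C—F (7): skip — C and F already connected.
C—D (8): skip — C and D already connected.
B—F (9): skip — B and F already connected.
E—H (10): add — endpoints in different components.
MST edge set: {A—D, A—C, E—F, B—E, C—G, B—C, E—H}.
Of the listed edges, {B—E, E—F} are in the MST → 2.

2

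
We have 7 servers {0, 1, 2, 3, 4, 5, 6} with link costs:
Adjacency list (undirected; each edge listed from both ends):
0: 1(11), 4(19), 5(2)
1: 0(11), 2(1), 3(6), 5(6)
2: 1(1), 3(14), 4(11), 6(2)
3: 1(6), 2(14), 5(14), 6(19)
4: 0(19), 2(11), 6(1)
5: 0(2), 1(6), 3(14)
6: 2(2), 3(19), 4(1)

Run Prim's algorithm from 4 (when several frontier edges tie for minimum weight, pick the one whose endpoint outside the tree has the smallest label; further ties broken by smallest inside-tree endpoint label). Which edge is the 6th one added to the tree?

0-5

Prim's algorithm from 4:
Step 1: frontier [4—6 1, 2—4 11, 0—4 19] → take 4—6 (1); add 6.
Step 2: frontier [2—4 11, 0—4 19, 2—6 2, 3—6 19] → take 2—6 (2); add 2.
Step 3: frontier [1—2 1, 2—3 14, 0—4 19, 3—6 19] → take 1—2 (1); add 1.
Step 4: frontier [1—3 6, 1—5 6, 0—1 11, 2—3 14, 0—4 19, 3—6 19] → take 1—3 (6); add 3.
Step 5: frontier [1—5 6, 0—1 11, 3—5 14, 0—4 19] → take 1—5 (6); add 5.
Step 6: frontier [0—1 11, 0—4 19, 0—5 2] → take 0—5 (2); add 0.
The 6th edge added is 0—5.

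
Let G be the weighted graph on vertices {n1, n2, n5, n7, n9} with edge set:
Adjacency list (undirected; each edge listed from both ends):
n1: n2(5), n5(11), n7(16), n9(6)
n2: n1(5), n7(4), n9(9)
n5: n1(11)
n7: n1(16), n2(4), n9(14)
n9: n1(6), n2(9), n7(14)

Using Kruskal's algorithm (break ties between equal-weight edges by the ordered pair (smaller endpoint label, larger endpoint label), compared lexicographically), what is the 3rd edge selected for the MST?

n1-n9

Sort edges by weight, then run Kruskal:
n2 n7 (4): add — endpoints in different components.
n1 n2 (5): add — endpoints in different components.
n1 n9 (6): add — endpoints in different components.
n2 n9 (9): skip — n2 and n9 already connected.
n1 n5 (11): add — endpoints in different components.
The 3rd edge added is n1 n9.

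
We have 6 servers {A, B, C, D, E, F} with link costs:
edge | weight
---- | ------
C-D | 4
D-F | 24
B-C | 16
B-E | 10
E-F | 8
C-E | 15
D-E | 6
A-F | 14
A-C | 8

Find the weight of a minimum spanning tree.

Sort edges by weight, then run Kruskal:
C-D (4): add. Components now {A} {B} {C,D} {E} {F}
D-E (6): add. Components now {A} {B} {C,D,E} {F}
A-C (8): add. Components now {A,C,D,E} {B} {F}
E-F (8): add. Components now {A,C,D,E,F} {B}
B-E (10): add. Components now {A,B,C,D,E,F}
MST edges: C-D, D-E, A-C, E-F, B-E; total weight 4+6+8+8+10 = 36.

36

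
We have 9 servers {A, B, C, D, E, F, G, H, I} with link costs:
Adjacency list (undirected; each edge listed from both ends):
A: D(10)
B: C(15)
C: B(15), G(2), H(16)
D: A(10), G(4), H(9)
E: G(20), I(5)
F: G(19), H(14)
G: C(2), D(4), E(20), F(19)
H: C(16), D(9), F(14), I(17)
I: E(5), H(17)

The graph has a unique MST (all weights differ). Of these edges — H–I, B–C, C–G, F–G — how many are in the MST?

Sort edges by weight, then run Kruskal:
C–G (2): add — endpoints in different components.
D–G (4): add — endpoints in different components.
E–I (5): add — endpoints in different components.
D–H (9): add — endpoints in different components.
A–D (10): add — endpoints in different components.
F–H (14): add — endpoints in different components.
B–C (15): add — endpoints in different components.
C–H (16): skip — C and H already connected.
H–I (17): add — endpoints in different components.
MST edge set: {C–G, D–G, E–I, D–H, A–D, F–H, B–C, H–I}.
Of the listed edges, {H–I, B–C, C–G} are in the MST → 3.

3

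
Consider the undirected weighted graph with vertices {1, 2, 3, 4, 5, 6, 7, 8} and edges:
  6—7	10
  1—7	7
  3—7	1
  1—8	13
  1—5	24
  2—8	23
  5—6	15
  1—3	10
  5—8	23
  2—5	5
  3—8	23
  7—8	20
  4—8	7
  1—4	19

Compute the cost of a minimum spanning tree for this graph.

58

Sort edges by weight, then run Kruskal:
3—7 (1): add — endpoints in different components.
2—5 (5): add — endpoints in different components.
1—7 (7): add — endpoints in different components.
4—8 (7): add — endpoints in different components.
1—3 (10): skip — 1 and 3 already connected.
6—7 (10): add — endpoints in different components.
1—8 (13): add — endpoints in different components.
5—6 (15): add — endpoints in different components.
MST edges: 3—7, 2—5, 1—7, 4—8, 6—7, 1—8, 5—6; total weight 1+5+7+7+10+13+15 = 58.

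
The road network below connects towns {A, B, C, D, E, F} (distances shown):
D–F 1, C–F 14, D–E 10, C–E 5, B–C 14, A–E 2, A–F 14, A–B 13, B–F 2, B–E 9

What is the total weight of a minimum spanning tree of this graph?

Kruskal: consider edges lightest-first.
D–F (1): add — endpoints in different components.
A–E (2): add — endpoints in different components.
B–F (2): add — endpoints in different components.
C–E (5): add — endpoints in different components.
B–E (9): add — endpoints in different components.
MST edges: D–F, A–E, B–F, C–E, B–E; total weight 1+2+2+5+9 = 19.

19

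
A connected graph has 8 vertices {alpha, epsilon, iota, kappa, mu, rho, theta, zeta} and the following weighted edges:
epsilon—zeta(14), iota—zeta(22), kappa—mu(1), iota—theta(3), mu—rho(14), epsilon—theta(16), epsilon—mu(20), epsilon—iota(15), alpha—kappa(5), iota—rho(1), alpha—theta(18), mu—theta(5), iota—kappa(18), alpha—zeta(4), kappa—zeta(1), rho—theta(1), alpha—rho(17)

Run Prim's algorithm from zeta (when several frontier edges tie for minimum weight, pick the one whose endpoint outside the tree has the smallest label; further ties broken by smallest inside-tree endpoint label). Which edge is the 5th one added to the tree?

Prim's algorithm from zeta:
Step 1: cheapest edge leaving the tree is kappa—zeta (1); add kappa.
Step 2: cheapest edge leaving the tree is kappa—mu (1); add mu.
Step 3: cheapest edge leaving the tree is alpha—zeta (4); add alpha.
Step 4: cheapest edge leaving the tree is mu—theta (5); add theta.
Step 5: cheapest edge leaving the tree is rho—theta (1); add rho.
Step 6: cheapest edge leaving the tree is iota—rho (1); add iota.
Step 7: cheapest edge leaving the tree is epsilon—zeta (14); add epsilon.
The 5th edge added is rho—theta.

rho-theta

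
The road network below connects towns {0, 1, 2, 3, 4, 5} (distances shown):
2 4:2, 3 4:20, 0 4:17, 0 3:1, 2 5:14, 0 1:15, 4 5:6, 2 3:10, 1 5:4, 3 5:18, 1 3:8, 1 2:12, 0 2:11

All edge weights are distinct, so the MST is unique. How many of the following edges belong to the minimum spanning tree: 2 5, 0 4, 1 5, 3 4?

Sort edges by weight, then run Kruskal:
0 3 (1): add. Components now {0,3} {1} {2} {4} {5}
2 4 (2): add. Components now {0,3} {1} {2,4} {5}
1 5 (4): add. Components now {0,3} {1,5} {2,4}
4 5 (6): add. Components now {0,3} {1,2,4,5}
1 3 (8): add. Components now {0,1,2,3,4,5}
MST edge set: {0 3, 2 4, 1 5, 4 5, 1 3}.
Of the listed edges, {1 5} are in the MST → 1.

1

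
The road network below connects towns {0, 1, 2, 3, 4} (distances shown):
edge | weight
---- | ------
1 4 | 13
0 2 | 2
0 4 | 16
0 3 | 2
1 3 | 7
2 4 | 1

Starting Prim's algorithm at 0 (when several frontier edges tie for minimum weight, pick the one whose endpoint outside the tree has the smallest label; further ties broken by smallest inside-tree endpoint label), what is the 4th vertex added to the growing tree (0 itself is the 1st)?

Prim, starting at 0.
Step 1: frontier [0 2 2, 0 3 2, 0 4 16] → take 0 2 (2); add 2.
Step 2: frontier [0 3 2, 0 4 16, 2 4 1] → take 2 4 (1); add 4.
Step 3: frontier [0 3 2, 1 4 13] → take 0 3 (2); add 3.
Step 4: frontier [1 3 7, 1 4 13] → take 1 3 (7); add 1.
Vertex order: 0, 2, 4, 3, 1. The 4th vertex is 3.

3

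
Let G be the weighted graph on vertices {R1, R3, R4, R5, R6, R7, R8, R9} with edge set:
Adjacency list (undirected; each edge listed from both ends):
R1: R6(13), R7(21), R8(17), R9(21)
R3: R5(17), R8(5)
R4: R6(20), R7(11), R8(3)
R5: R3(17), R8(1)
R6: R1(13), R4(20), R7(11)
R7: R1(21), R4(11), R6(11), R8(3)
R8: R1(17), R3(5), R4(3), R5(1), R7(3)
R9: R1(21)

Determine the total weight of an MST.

Sort edges by weight, then run Kruskal:
R5 R8 (1): add — endpoints in different components.
R4 R8 (3): add — endpoints in different components.
R7 R8 (3): add — endpoints in different components.
R3 R8 (5): add — endpoints in different components.
R4 R7 (11): skip — R7 and R4 already connected.
R6 R7 (11): add — endpoints in different components.
R1 R6 (13): add — endpoints in different components.
R1 R8 (17): skip — R1 and R8 already connected.
R3 R5 (17): skip — R3 and R5 already connected.
R4 R6 (20): skip — R6 and R4 already connected.
R1 R7 (21): skip — R7 and R1 already connected.
R1 R9 (21): add — endpoints in different components.
MST edges: R5 R8, R4 R8, R7 R8, R3 R8, R6 R7, R1 R6, R1 R9; total weight 1+3+3+5+11+13+21 = 57.

57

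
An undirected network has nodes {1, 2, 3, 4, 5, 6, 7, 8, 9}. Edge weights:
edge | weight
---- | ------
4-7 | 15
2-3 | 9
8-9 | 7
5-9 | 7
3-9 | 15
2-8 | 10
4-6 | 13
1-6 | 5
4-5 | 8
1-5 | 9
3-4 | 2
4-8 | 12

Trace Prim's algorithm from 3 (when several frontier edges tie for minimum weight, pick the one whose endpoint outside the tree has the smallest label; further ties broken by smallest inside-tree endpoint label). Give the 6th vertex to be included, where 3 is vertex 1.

Prim, starting at 3.
Step 1: cheapest edge leaving the tree is 3-4 (2); add 4.
Step 2: cheapest edge leaving the tree is 4-5 (8); add 5.
Step 3: cheapest edge leaving the tree is 5-9 (7); add 9.
Step 4: cheapest edge leaving the tree is 8-9 (7); add 8.
Step 5: cheapest edge leaving the tree is 1-5 (9); add 1.
Step 6: cheapest edge leaving the tree is 1-6 (5); add 6.
Step 7: cheapest edge leaving the tree is 2-3 (9); add 2.
Step 8: cheapest edge leaving the tree is 4-7 (15); add 7.
Vertex order: 3, 4, 5, 9, 8, 1, 6, 2, 7. The 6th vertex is 1.

1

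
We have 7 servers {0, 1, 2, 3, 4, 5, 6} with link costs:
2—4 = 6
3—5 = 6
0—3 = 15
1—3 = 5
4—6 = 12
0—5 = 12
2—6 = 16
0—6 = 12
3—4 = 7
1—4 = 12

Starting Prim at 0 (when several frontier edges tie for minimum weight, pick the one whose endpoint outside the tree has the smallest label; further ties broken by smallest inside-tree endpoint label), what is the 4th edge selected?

Prim, starting at 0.
Step 1: cheapest edge leaving the tree is 0—5 (12); add 5.
Step 2: cheapest edge leaving the tree is 3—5 (6); add 3.
Step 3: cheapest edge leaving the tree is 1—3 (5); add 1.
Step 4: cheapest edge leaving the tree is 3—4 (7); add 4.
Step 5: cheapest edge leaving the tree is 2—4 (6); add 2.
Step 6: cheapest edge leaving the tree is 0—6 (12); add 6.
The 4th edge added is 3—4.

3-4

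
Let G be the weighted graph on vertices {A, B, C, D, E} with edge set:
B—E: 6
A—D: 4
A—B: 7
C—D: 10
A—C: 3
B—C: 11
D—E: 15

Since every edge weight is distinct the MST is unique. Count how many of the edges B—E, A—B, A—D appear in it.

3

Sort edges by weight, then run Kruskal:
A—C (3): add — endpoints in different components.
A—D (4): add — endpoints in different components.
B—E (6): add — endpoints in different components.
A—B (7): add — endpoints in different components.
MST edge set: {A—C, A—D, B—E, A—B}.
Of the listed edges, {B—E, A—B, A—D} are in the MST → 3.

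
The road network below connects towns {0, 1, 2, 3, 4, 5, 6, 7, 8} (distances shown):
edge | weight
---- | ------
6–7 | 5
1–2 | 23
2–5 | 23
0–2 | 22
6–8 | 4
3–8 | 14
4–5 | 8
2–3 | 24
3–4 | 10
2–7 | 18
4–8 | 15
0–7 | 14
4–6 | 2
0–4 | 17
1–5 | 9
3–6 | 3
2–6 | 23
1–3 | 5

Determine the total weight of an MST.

Prim, starting at 1.
Step 1: cheapest edge leaving the tree is 1–3 (5); add 3.
Step 2: cheapest edge leaving the tree is 3–6 (3); add 6.
Step 3: cheapest edge leaving the tree is 4–6 (2); add 4.
Step 4: cheapest edge leaving the tree is 6–8 (4); add 8.
Step 5: cheapest edge leaving the tree is 6–7 (5); add 7.
Step 6: cheapest edge leaving the tree is 4–5 (8); add 5.
Step 7: cheapest edge leaving the tree is 0–7 (14); add 0.
Step 8: cheapest edge leaving the tree is 2–7 (18); add 2.
MST edges: 1–3, 3–6, 4–6, 6–8, 6–7, 4–5, 0–7, 2–7; total weight 5+3+2+4+5+8+14+18 = 59.

59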